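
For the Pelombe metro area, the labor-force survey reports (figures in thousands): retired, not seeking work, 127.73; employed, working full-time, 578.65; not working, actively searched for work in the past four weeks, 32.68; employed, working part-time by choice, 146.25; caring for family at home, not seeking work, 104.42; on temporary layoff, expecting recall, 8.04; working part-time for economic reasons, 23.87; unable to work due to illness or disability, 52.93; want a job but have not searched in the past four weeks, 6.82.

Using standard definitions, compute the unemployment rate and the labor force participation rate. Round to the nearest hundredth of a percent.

Unemployment rate ≈ 5.16%; labor force participation rate ≈ 73.01%.

Employed = 578.65 + 146.25 + 23.87 = 748.77 thousand (anyone who worked, including part-time for economic reasons, counts as employed).
Unemployed = 32.68 + 8.04 = 40.72 thousand (jobless and actively searching, or on temporary layoff).
Labor force = 748.77 + 40.72 = 789.49 thousand.
Not in labor force = 127.73 + 104.42 + 52.93 + 6.82 = 291.90 thousand (those not working and not actively searching are outside the labor force — including those who want a job but have given up searching).
Civilian working-age population = 789.49 + 291.90 = 1,081.39 thousand.
Unemployment rate = 40.72 / 789.49 = 5.16%.
Labor force participation rate = 789.49 / 1,081.39 = 73.01%.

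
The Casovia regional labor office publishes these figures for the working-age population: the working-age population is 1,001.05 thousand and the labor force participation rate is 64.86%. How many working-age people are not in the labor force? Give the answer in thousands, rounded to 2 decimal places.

About 351.77 thousand are not in the labor force.

Share not in the labor force = 1 − 0.6486 = 0.3514.
Not in labor force = 0.3514 × 1,001.05 ≈ 351.77 thousand.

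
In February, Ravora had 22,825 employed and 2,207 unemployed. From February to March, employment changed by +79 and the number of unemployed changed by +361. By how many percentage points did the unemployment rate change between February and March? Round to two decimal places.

The unemployment rate changed by +1.26 percentage points.

February: labor force = 22,825 + 2,207 = 25,032; u = 2,207/25,032 = 8.82%.
March: labor force = 22,904 + 2,568 = 25,472; u = 2,568/25,472 = 10.08%.
Change = 10.08% − 8.82% = +1.26 pp.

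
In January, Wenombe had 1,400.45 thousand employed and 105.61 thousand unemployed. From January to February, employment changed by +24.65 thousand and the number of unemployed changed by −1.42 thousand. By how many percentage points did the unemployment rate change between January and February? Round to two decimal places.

January: labor force = 1,400.45 + 105.61 = 1,506.06; u = 105.61/1,506.06 = 7.01%.
February: labor force = 1,425.10 + 104.19 = 1,529.29; u = 104.19/1,529.29 = 6.81%.
Change = 6.81% − 7.01% = −0.20 pp.

The unemployment rate changed by −0.20 percentage points.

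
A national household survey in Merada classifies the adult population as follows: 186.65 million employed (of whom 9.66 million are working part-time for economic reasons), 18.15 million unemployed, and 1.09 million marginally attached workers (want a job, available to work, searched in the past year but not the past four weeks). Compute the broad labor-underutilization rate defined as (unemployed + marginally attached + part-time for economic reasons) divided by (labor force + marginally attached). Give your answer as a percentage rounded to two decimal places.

Labor force = 186.65 + 18.15 = 204.80 million.
Numerator = 18.15 + 1.09 + 9.66 = 28.90 million.
Denominator = 204.80 + 1.09 = 205.89 million.
Broad rate = 28.90 / 205.89 = 14.04%.

Broad underutilization rate ≈ 14.04%.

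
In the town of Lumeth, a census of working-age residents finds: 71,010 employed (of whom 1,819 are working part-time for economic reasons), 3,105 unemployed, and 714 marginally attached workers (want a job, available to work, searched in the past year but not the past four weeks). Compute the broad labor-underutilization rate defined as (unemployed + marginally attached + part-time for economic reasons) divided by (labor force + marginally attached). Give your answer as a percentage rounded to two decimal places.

Broad underutilization rate ≈ 7.53%.

Labor force = 71,010 + 3,105 = 74,115.
Numerator = 3,105 + 714 + 1,819 = 5,638.
Denominator = 74,115 + 714 = 74,829.
Broad rate = 5,638 / 74,829 = 7.53%.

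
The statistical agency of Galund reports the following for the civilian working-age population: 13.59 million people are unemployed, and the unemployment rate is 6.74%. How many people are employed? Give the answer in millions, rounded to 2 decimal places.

About 188.04 million are employed.

Labor force = U / u = 13.59 / 0.0674 ≈ 201.63 million.
Employed = labor force − unemployed = 201.63 − 13.59 = 188.04 million.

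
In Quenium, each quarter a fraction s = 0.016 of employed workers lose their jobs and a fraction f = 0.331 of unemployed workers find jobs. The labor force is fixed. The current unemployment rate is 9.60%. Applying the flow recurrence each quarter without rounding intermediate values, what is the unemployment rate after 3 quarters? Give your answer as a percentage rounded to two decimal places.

Unemployment rate after three quarters ≈ 6.00%.

With a fixed labor force, u_{t+1} = u_t + s·(1−u_t) − f·u_t = u_t·(1−s−f) + s.
Here 1−s−f = 0.653 and s = 0.016.
u_1 = 0.096000 × 0.653 + 0.016 = 0.078688.
u_2 = 0.078688 × 0.653 + 0.016 = 0.067383.
u_3 = 0.067383 × 0.653 + 0.016 = 0.060001.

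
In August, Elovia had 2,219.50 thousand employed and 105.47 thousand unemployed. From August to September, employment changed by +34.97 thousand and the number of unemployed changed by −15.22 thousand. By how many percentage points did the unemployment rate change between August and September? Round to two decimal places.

The unemployment rate changed by −0.69 percentage points.

August: labor force = 2,219.50 + 105.47 = 2,324.97; u = 105.47/2,324.97 = 4.54%.
September: labor force = 2,254.47 + 90.25 = 2,344.72; u = 90.25/2,344.72 = 3.85%.
Change = 3.85% − 4.54% = −0.69 pp.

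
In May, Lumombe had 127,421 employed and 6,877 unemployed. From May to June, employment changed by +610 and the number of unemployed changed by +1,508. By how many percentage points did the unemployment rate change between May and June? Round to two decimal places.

May: labor force = 127,421 + 6,877 = 134,298; u = 6,877/134,298 = 5.12%.
June: labor force = 128,031 + 8,385 = 136,416; u = 8,385/136,416 = 6.15%.
Change = 6.15% − 5.12% = +1.03 pp.

The unemployment rate changed by +1.03 percentage points.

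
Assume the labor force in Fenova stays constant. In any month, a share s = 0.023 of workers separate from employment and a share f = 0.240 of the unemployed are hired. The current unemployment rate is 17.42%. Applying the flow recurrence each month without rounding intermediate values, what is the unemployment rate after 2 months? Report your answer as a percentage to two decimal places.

With a fixed labor force, u_{t+1} = u_t + s·(1−u_t) − f·u_t = u_t·(1−s−f) + s.
Here 1−s−f = 0.737 and s = 0.023.
u_1 = 0.174200 × 0.737 + 0.023 = 0.151385.
u_2 = 0.151385 × 0.737 + 0.023 = 0.134571.

Unemployment rate after two months ≈ 13.46%.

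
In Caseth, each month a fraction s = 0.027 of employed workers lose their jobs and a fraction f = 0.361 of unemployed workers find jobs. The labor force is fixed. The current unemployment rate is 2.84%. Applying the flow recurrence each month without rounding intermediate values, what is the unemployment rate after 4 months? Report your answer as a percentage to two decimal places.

With a fixed labor force, u_{t+1} = u_t + s·(1−u_t) − f·u_t = u_t·(1−s−f) + s.
Here 1−s−f = 0.612 and s = 0.027.
u_1 = 0.028400 × 0.612 + 0.027 = 0.044381.
u_2 = 0.044381 × 0.612 + 0.027 = 0.054161.
u_3 = 0.054161 × 0.612 + 0.027 = 0.060147.
u_4 = 0.060147 × 0.612 + 0.027 = 0.063810.

Unemployment rate after four months ≈ 6.38%.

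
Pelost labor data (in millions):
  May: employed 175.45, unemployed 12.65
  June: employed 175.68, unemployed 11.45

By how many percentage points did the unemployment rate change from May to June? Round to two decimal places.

May: labor force = 175.45 + 12.65 = 188.10; u = 12.65/188.10 = 6.73%.
June: labor force = 175.68 + 11.45 = 187.13; u = 11.45/187.13 = 6.12%.
Change = 6.12% − 6.73% = −0.61 pp.

The unemployment rate changed by −0.61 percentage points.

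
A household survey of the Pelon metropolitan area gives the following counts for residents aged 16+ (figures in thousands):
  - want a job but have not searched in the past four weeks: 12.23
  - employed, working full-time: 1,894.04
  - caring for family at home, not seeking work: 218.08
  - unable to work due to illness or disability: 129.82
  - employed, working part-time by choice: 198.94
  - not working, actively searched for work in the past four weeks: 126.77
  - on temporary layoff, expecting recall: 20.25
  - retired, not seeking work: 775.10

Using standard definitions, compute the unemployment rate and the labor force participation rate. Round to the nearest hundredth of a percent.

Unemployment rate ≈ 6.56%; labor force participation rate ≈ 66.37%.

Employed = 1,894.04 + 198.94 = 2,092.98 thousand.
Unemployed = 126.77 + 20.25 = 147.02 thousand (jobless and actively searching, or on temporary layoff).
Labor force = 2,092.98 + 147.02 = 2,240.00 thousand.
Not in labor force = 12.23 + 218.08 + 129.82 + 775.10 = 1,135.23 thousand (those not working and not actively searching are outside the labor force — including those who want a job but have given up searching).
Civilian working-age population = 2,240.00 + 1,135.23 = 3,375.23 thousand.
Unemployment rate = 147.02 / 2,240.00 = 6.56%.
Labor force participation rate = 2,240.00 / 3,375.23 = 66.37%.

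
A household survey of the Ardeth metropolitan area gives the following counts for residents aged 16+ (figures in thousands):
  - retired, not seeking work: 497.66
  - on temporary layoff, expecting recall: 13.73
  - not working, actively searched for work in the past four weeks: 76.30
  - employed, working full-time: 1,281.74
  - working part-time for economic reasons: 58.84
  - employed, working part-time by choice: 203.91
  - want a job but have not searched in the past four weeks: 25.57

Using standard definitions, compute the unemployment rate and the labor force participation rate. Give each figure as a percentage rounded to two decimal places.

Employed = 1,281.74 + 58.84 + 203.91 = 1,544.49 thousand (anyone who worked, including part-time for economic reasons, counts as employed).
Unemployed = 13.73 + 76.30 = 90.03 thousand (jobless and actively searching, or on temporary layoff).
Labor force = 1,544.49 + 90.03 = 1,634.52 thousand.
Not in labor force = 497.66 + 25.57 = 523.23 thousand (those not working and not actively searching are outside the labor force — including those who want a job but have given up searching).
Civilian working-age population = 1,634.52 + 523.23 = 2,157.75 thousand.
Unemployment rate = 90.03 / 1,634.52 = 5.51%.
Labor force participation rate = 1,634.52 / 2,157.75 = 75.75%.

Unemployment rate ≈ 5.51%; labor force participation rate ≈ 75.75%.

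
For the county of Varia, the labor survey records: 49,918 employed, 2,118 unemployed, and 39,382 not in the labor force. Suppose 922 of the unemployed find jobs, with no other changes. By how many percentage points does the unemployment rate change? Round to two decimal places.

Initially, labor force = 49,918 + 2,118 = 52,036, so u = 2,118/52,036 = 4.07%.
After the change, unemployed falls and employed rises by 922; labor force unchanged → E = 50,840, U = 1,196, labor force = 52,036.
New unemployment rate = 1,196 / 52,036 = 2.30%.
Change = 2.30% − 4.07% = −1.77 percentage points.

The unemployment rate changes by −1.77 percentage points.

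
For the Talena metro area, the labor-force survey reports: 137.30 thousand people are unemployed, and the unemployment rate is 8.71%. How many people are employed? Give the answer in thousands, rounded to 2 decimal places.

About 1,439.05 thousand are employed.

Labor force = U / u = 137.30 / 0.0871 ≈ 1,576.35 thousand.
Employed = labor force − unemployed = 1,576.35 − 137.30 = 1,439.05 thousand.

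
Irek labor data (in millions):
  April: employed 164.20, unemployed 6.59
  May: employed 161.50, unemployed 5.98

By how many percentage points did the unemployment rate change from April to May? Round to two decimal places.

April: labor force = 164.20 + 6.59 = 170.79; u = 6.59/170.79 = 3.86%.
May: labor force = 161.50 + 5.98 = 167.48; u = 5.98/167.48 = 3.57%.
Change = 3.57% − 3.86% = −0.29 pp.

The unemployment rate changed by −0.29 percentage points.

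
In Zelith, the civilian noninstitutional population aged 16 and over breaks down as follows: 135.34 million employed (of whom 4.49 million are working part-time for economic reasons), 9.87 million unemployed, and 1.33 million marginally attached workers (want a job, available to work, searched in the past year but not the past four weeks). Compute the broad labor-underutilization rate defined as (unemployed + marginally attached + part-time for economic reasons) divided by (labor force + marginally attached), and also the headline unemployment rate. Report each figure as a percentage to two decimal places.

Broad underutilization rate ≈ 10.71%; headline unemployment rate ≈ 6.80%.

Labor force = 135.34 + 9.87 = 145.21 million.
Numerator = 9.87 + 1.33 + 4.49 = 15.69 million.
Denominator = 145.21 + 1.33 = 146.54 million.
Broad rate = 15.69 / 146.54 = 10.71%.
Headline unemployment rate = 9.87 / 145.21 = 6.80%.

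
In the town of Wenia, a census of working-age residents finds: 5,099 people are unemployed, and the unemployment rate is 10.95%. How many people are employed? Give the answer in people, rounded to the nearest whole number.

About 41,467 are employed.

Labor force = U / u = 5,099 / 0.1095 ≈ 46,566.
Employed = labor force − unemployed = 46,566 − 5,099 = 41,467.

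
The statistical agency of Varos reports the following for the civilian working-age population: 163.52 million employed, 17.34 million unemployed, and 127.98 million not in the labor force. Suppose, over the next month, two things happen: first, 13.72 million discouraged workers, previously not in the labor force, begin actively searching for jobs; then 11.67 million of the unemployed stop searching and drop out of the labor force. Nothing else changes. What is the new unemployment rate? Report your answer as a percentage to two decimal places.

New unemployment rate ≈ 10.60%.

Initially, labor force = 163.52 + 17.34 = 180.86 million, so u = 17.34/180.86 = 9.59%.
After the first change, unemployed and labor force both rise by 13.72 → E = 163.52, U = 31.06, labor force = 194.58 million.
After the second change, unemployed and labor force both fall by 11.67 → E = 163.52, U = 19.39, labor force = 182.91 million.
New unemployment rate = 19.39 / 182.91 = 10.60%.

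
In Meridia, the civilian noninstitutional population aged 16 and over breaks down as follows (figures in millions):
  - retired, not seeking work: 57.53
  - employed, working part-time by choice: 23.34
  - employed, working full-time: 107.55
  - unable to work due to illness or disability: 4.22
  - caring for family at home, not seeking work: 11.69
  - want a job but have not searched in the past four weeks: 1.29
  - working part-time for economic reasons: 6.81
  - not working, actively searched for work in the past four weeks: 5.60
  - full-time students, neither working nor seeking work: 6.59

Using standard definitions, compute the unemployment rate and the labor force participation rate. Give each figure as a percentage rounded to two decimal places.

Unemployment rate ≈ 3.91%; labor force participation rate ≈ 63.80%.

Employed = 23.34 + 107.55 + 6.81 = 137.70 million (anyone who worked, including part-time for economic reasons, counts as employed).
Unemployed = 5.60 million.
Labor force = 137.70 + 5.60 = 143.30 million.
Not in labor force = 57.53 + 4.22 + 11.69 + 1.29 + 6.59 = 81.32 million (those not working and not actively searching are outside the labor force — including those who want a job but have given up searching).
Civilian working-age population = 143.30 + 81.32 = 224.62 million.
Unemployment rate = 5.60 / 143.30 = 3.91%.
Labor force participation rate = 143.30 / 224.62 = 63.80%.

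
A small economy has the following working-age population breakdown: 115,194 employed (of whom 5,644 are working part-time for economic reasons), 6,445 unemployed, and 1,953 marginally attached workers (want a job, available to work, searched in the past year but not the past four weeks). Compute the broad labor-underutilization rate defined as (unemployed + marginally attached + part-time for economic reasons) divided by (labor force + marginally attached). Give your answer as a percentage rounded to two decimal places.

Labor force = 115,194 + 6,445 = 121,639.
Numerator = 6,445 + 1,953 + 5,644 = 14,042.
Denominator = 121,639 + 1,953 = 123,592.
Broad rate = 14,042 / 123,592 = 11.36%.

Broad underutilization rate ≈ 11.36%.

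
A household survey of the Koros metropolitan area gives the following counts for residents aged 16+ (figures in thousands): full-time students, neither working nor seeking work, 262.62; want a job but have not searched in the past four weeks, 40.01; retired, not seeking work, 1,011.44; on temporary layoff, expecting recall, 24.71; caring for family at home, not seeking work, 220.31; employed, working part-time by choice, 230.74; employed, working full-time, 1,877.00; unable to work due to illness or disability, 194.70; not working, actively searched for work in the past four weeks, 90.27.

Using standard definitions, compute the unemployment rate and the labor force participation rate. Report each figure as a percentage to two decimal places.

Employed = 230.74 + 1,877.00 = 2,107.74 thousand.
Unemployed = 24.71 + 90.27 = 114.98 thousand (jobless and actively searching, or on temporary layoff).
Labor force = 2,107.74 + 114.98 = 2,222.72 thousand.
Not in labor force = 262.62 + 40.01 + 1,011.44 + 220.31 + 194.70 = 1,729.08 thousand (those not working and not actively searching are outside the labor force — including those who want a job but have given up searching).
Civilian working-age population = 2,222.72 + 1,729.08 = 3,951.80 thousand.
Unemployment rate = 114.98 / 2,222.72 = 5.17%.
Labor force participation rate = 2,222.72 / 3,951.80 = 56.25%.

Unemployment rate ≈ 5.17%; labor force participation rate ≈ 56.25%.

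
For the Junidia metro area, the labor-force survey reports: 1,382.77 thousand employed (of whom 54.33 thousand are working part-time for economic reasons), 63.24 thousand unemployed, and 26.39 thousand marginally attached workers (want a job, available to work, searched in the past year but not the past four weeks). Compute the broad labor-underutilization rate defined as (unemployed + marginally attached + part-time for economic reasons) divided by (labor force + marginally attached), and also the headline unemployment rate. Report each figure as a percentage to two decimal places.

Broad underutilization rate ≈ 9.78%; headline unemployment rate ≈ 4.37%.

Labor force = 1,382.77 + 63.24 = 1,446.01 thousand.
Numerator = 63.24 + 26.39 + 54.33 = 143.96 thousand.
Denominator = 1,446.01 + 26.39 = 1,472.40 thousand.
Broad rate = 143.96 / 1,472.40 = 9.78%.
Headline unemployment rate = 63.24 / 1,446.01 = 4.37%.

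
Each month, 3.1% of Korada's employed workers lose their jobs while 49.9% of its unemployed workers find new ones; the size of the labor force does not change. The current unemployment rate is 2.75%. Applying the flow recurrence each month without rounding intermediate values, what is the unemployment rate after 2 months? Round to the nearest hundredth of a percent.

With a fixed labor force, u_{t+1} = u_t + s·(1−u_t) − f·u_t = u_t·(1−s−f) + s.
Here 1−s−f = 0.470 and s = 0.031.
u_1 = 0.027500 × 0.470 + 0.031 = 0.043925.
u_2 = 0.043925 × 0.470 + 0.031 = 0.051645.

Unemployment rate after two months ≈ 5.16%.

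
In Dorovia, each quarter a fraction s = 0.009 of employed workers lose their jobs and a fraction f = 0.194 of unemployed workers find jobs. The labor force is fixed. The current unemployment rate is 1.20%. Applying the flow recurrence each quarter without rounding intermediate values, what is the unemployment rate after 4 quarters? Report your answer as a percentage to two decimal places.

With a fixed labor force, u_{t+1} = u_t + s·(1−u_t) − f·u_t = u_t·(1−s−f) + s.
Here 1−s−f = 0.797 and s = 0.009.
u_1 = 0.012000 × 0.797 + 0.009 = 0.018564.
u_2 = 0.018564 × 0.797 + 0.009 = 0.023796.
u_3 = 0.023796 × 0.797 + 0.009 = 0.027965.
u_4 = 0.027965 × 0.797 + 0.009 = 0.031288.

Unemployment rate after four quarters ≈ 3.13%.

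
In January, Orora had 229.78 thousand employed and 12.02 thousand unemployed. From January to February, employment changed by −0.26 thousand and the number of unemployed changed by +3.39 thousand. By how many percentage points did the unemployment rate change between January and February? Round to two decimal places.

January: labor force = 229.78 + 12.02 = 241.80; u = 12.02/241.80 = 4.97%.
February: labor force = 229.52 + 15.41 = 244.93; u = 15.41/244.93 = 6.29%.
Change = 6.29% − 4.97% = +1.32 pp.

The unemployment rate changed by +1.32 percentage points.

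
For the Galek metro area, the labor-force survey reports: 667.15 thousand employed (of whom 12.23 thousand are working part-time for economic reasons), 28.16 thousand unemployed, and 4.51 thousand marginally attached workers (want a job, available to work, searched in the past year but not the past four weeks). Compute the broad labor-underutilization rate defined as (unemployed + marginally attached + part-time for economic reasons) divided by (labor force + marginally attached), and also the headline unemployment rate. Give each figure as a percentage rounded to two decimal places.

Broad underutilization rate ≈ 6.42%; headline unemployment rate ≈ 4.05%.

Labor force = 667.15 + 28.16 = 695.31 thousand.
Numerator = 28.16 + 4.51 + 12.23 = 44.90 thousand.
Denominator = 695.31 + 4.51 = 699.82 thousand.
Broad rate = 44.90 / 699.82 = 6.42%.
Headline unemployment rate = 28.16 / 695.31 = 4.05%.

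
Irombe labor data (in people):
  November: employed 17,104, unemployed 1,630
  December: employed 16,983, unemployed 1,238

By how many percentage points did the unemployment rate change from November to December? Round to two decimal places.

The unemployment rate changed by −1.91 percentage points.

November: labor force = 17,104 + 1,630 = 18,734; u = 1,630/18,734 = 8.70%.
December: labor force = 16,983 + 1,238 = 18,221; u = 1,238/18,221 = 6.79%.
Change = 6.79% − 8.70% = −1.91 pp.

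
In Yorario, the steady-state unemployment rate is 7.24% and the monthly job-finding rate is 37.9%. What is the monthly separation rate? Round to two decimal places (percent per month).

Separation rate ≈ 2.96% per month.

From u* = s/(s+f): s = u·f/(1−u).
s = 0.0724 × 37.9 / (1 − 0.0724) = 2.7440 / 0.9276 ≈ 2.96% per month.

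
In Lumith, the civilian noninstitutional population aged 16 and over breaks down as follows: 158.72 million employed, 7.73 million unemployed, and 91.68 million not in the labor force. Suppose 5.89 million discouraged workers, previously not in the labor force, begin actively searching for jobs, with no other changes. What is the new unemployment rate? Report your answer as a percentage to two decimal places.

New unemployment rate ≈ 7.90%.

Initially, labor force = 158.72 + 7.73 = 166.45 million, so u = 7.73/166.45 = 4.64%.
After the change, unemployed and labor force both rise by 5.89 → E = 158.72, U = 13.62, labor force = 172.34 million.
New unemployment rate = 13.62 / 172.34 = 7.90%.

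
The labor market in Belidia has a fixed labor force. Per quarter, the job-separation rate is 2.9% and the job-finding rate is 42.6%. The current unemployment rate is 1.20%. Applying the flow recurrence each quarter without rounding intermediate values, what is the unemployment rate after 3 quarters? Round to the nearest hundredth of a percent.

Unemployment rate after three quarters ≈ 5.54%.

With a fixed labor force, u_{t+1} = u_t + s·(1−u_t) − f·u_t = u_t·(1−s−f) + s.
Here 1−s−f = 0.545 and s = 0.029.
u_1 = 0.012000 × 0.545 + 0.029 = 0.035540.
u_2 = 0.035540 × 0.545 + 0.029 = 0.048369.
u_3 = 0.048369 × 0.545 + 0.029 = 0.055361.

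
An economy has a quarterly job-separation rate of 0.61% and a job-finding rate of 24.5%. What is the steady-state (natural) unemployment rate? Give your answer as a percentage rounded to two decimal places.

At steady state the flows balance: s·E = f·U, so U/(E+U) = s/(s+f).
u* = 0.61 / (0.61 + 24.5) = 0.61 / 25.11 = 2.43%.

Steady-state unemployment rate ≈ 2.43%.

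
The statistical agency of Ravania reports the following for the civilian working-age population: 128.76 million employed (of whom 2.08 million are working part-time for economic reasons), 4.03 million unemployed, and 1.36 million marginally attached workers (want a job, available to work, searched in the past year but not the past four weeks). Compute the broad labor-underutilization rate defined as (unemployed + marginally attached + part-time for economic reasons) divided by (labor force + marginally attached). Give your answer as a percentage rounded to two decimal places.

Broad underutilization rate ≈ 5.57%.

Labor force = 128.76 + 4.03 = 132.79 million.
Numerator = 4.03 + 1.36 + 2.08 = 7.47 million.
Denominator = 132.79 + 1.36 = 134.15 million.
Broad rate = 7.47 / 134.15 = 5.57%.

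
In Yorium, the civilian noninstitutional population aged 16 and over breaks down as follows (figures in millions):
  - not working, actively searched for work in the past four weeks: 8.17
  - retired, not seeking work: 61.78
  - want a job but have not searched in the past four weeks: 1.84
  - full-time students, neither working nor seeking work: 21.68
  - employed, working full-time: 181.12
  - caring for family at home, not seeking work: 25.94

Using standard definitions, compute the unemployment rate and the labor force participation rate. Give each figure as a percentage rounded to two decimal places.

Employed = 181.12 million.
Unemployed = 8.17 million.
Labor force = 181.12 + 8.17 = 189.29 million.
Not in labor force = 61.78 + 1.84 + 21.68 + 25.94 = 111.24 million (those not working and not actively searching are outside the labor force — including those who want a job but have given up searching).
Civilian working-age population = 189.29 + 111.24 = 300.53 million.
Unemployment rate = 8.17 / 189.29 = 4.32%.
Labor force participation rate = 189.29 / 300.53 = 62.99%.

Unemployment rate ≈ 4.32%; labor force participation rate ≈ 62.99%.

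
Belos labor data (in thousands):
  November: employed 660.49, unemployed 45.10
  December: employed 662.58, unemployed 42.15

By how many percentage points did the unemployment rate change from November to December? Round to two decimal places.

November: labor force = 660.49 + 45.10 = 705.59; u = 45.10/705.59 = 6.39%.
December: labor force = 662.58 + 42.15 = 704.73; u = 42.15/704.73 = 5.98%.
Change = 5.98% − 6.39% = −0.41 pp.

The unemployment rate changed by −0.41 percentage points.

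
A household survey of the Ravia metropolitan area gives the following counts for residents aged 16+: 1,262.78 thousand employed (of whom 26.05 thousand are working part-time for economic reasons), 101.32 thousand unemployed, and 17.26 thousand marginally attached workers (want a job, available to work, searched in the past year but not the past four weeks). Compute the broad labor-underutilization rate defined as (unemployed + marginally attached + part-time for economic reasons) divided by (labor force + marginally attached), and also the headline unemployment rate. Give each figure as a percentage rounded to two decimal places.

Broad underutilization rate ≈ 10.47%; headline unemployment rate ≈ 7.43%.

Labor force = 1,262.78 + 101.32 = 1,364.10 thousand.
Numerator = 101.32 + 17.26 + 26.05 = 144.63 thousand.
Denominator = 1,364.10 + 17.26 = 1,381.36 thousand.
Broad rate = 144.63 / 1,381.36 = 10.47%.
Headline unemployment rate = 101.32 / 1,364.10 = 7.43%.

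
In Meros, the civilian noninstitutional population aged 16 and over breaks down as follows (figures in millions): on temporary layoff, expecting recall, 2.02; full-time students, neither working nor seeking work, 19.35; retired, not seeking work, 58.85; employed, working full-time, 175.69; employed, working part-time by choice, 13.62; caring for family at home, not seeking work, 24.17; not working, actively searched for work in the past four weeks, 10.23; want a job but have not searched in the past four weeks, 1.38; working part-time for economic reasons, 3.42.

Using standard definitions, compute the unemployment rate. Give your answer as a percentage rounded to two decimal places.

Unemployment rate ≈ 5.98%.

Employed = 175.69 + 13.62 + 3.42 = 192.73 million (anyone who worked, including part-time for economic reasons, counts as employed).
Unemployed = 2.02 + 10.23 = 12.25 million (jobless and actively searching, or on temporary layoff).
Labor force = 192.73 + 12.25 = 204.98 million.
Unemployment rate = 12.25 / 204.98 = 5.98%.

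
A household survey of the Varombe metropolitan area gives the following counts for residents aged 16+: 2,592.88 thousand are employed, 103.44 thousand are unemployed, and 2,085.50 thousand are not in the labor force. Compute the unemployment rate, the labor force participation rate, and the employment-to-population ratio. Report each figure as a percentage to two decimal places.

Unemployment rate ≈ 3.84%; labor force participation rate ≈ 56.39%; employment-population ratio ≈ 54.22%.

Labor force = employed + unemployed = 2,592.88 + 103.44 = 2,696.32 thousand.
Working-age population = 2,696.32 + 2,085.50 = 4,781.82 thousand.
Unemployment rate = 103.44 / 2,696.32 = 3.84%.
Labor force participation rate = 2,696.32 / 4,781.82 = 56.39%.
Employment-population ratio = 2,592.88 / 4,781.82 = 54.22%.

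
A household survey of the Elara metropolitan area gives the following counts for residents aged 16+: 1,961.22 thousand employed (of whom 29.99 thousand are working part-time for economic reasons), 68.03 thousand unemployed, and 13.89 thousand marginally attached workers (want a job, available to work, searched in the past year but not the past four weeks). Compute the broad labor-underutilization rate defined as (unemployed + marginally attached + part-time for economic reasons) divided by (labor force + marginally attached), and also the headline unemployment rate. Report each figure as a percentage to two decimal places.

Broad underutilization rate ≈ 5.48%; headline unemployment rate ≈ 3.35%.

Labor force = 1,961.22 + 68.03 = 2,029.25 thousand.
Numerator = 68.03 + 13.89 + 29.99 = 111.91 thousand.
Denominator = 2,029.25 + 13.89 = 2,043.14 thousand.
Broad rate = 111.91 / 2,043.14 = 5.48%.
Headline unemployment rate = 68.03 / 2,029.25 = 3.35%.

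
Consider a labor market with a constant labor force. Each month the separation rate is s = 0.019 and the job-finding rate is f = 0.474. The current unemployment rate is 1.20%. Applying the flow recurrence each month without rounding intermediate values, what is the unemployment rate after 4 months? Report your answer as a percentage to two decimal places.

Unemployment rate after four months ≈ 3.68%.

With a fixed labor force, u_{t+1} = u_t + s·(1−u_t) − f·u_t = u_t·(1−s−f) + s.
Here 1−s−f = 0.507 and s = 0.019.
u_1 = 0.012000 × 0.507 + 0.019 = 0.025084.
u_2 = 0.025084 × 0.507 + 0.019 = 0.031718.
u_3 = 0.031718 × 0.507 + 0.019 = 0.035081.
u_4 = 0.035081 × 0.507 + 0.019 = 0.036786.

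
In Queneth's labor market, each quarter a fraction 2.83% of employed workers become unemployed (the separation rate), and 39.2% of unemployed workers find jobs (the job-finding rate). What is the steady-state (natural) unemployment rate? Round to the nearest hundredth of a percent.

At steady state the flows balance: s·E = f·U, so U/(E+U) = s/(s+f).
u* = 2.83 / (2.83 + 39.2) = 2.83 / 42.03 = 6.73%.

Steady-state unemployment rate ≈ 6.73%.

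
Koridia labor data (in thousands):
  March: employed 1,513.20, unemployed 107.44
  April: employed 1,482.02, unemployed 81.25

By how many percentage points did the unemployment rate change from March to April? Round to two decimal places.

March: labor force = 1,513.20 + 107.44 = 1,620.64; u = 107.44/1,620.64 = 6.63%.
April: labor force = 1,482.02 + 81.25 = 1,563.27; u = 81.25/1,563.27 = 5.20%.
Change = 5.20% − 6.63% = −1.43 pp.

The unemployment rate changed by −1.43 percentage points.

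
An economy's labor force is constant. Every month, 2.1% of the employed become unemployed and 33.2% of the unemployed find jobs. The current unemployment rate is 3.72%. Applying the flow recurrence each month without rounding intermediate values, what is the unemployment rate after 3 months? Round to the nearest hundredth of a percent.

With a fixed labor force, u_{t+1} = u_t + s·(1−u_t) − f·u_t = u_t·(1−s−f) + s.
Here 1−s−f = 0.647 and s = 0.021.
u_1 = 0.037200 × 0.647 + 0.021 = 0.045068.
u_2 = 0.045068 × 0.647 + 0.021 = 0.050159.
u_3 = 0.050159 × 0.647 + 0.021 = 0.053453.

Unemployment rate after three months ≈ 5.35%.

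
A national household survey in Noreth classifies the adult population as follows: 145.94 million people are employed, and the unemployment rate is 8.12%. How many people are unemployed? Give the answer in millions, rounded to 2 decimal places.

About 12.90 million are unemployed.

Let U be the number unemployed. The labor force is E + U, and U/(E+U) = 0.0812.
So U = 0.0812 × 145.94 / (1 − 0.0812) = 11.8503 / 0.9188 ≈ 12.90 million.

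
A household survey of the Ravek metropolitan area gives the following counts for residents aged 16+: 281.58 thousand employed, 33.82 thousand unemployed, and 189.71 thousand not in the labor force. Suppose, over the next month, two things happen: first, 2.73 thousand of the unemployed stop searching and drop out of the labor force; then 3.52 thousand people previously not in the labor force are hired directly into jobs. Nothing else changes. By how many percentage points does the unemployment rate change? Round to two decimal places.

Initially, labor force = 281.58 + 33.82 = 315.40 thousand, so u = 33.82/315.40 = 10.72%.
After the first change, unemployed and labor force both fall by 2.73 → E = 281.58, U = 31.09, labor force = 312.67 thousand.
After the second change, employed and labor force both rise by 3.52; unemployed unchanged → E = 285.10, U = 31.09, labor force = 316.19 thousand.
New unemployment rate = 31.09 / 316.19 = 9.83%.
Change = 9.83% − 10.72% = −0.89 percentage points.

The unemployment rate changes by −0.89 percentage points.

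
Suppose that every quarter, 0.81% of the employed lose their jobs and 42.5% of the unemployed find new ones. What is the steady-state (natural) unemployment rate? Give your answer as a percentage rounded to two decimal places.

Steady-state unemployment rate ≈ 1.87%.

At steady state the flows balance: s·E = f·U, so U/(E+U) = s/(s+f).
u* = 0.81 / (0.81 + 42.5) = 0.81 / 43.31 = 1.87%.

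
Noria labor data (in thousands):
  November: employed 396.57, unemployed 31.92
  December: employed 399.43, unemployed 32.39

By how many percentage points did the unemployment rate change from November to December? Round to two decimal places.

The unemployment rate changed by +0.05 percentage points.

November: labor force = 396.57 + 31.92 = 428.49; u = 31.92/428.49 = 7.45%.
December: labor force = 399.43 + 32.39 = 431.82; u = 32.39/431.82 = 7.50%.
Change = 7.50% − 7.45% = +0.05 pp.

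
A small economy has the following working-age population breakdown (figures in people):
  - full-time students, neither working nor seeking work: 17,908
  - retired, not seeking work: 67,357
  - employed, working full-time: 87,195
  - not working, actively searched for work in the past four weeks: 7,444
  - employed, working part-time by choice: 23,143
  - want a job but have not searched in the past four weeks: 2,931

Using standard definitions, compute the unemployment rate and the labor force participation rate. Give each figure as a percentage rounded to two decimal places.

Employed = 87,195 + 23,143 = 110,338.
Unemployed = 7,444.
Labor force = 110,338 + 7,444 = 117,782.
Not in labor force = 17,908 + 67,357 + 2,931 = 88,196 (those not working and not actively searching are outside the labor force — including those who want a job but have given up searching).
Civilian working-age population = 117,782 + 88,196 = 205,978.
Unemployment rate = 7,444 / 117,782 = 6.32%.
Labor force participation rate = 117,782 / 205,978 = 57.18%.

Unemployment rate ≈ 6.32%; labor force participation rate ≈ 57.18%.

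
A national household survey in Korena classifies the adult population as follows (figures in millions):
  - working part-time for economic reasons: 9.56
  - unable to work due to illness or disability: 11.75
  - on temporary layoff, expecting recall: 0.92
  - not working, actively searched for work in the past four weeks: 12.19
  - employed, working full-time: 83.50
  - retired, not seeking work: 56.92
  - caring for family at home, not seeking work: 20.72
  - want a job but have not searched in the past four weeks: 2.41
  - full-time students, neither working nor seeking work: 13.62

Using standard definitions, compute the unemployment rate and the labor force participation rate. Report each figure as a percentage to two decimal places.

Employed = 9.56 + 83.50 = 93.06 million (anyone who worked, including part-time for economic reasons, counts as employed).
Unemployed = 0.92 + 12.19 = 13.11 million (jobless and actively searching, or on temporary layoff).
Labor force = 93.06 + 13.11 = 106.17 million.
Not in labor force = 11.75 + 56.92 + 20.72 + 2.41 + 13.62 = 105.42 million (those not working and not actively searching are outside the labor force — including those who want a job but have given up searching).
Civilian working-age population = 106.17 + 105.42 = 211.59 million.
Unemployment rate = 13.11 / 106.17 = 12.35%.
Labor force participation rate = 106.17 / 211.59 = 50.18%.

Unemployment rate ≈ 12.35%; labor force participation rate ≈ 50.18%.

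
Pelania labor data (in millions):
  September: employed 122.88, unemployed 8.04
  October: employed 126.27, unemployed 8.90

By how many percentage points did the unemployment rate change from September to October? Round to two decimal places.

The unemployment rate changed by +0.44 percentage points.

September: labor force = 122.88 + 8.04 = 130.92; u = 8.04/130.92 = 6.14%.
October: labor force = 126.27 + 8.90 = 135.17; u = 8.90/135.17 = 6.58%.
Change = 6.58% − 6.14% = +0.44 pp.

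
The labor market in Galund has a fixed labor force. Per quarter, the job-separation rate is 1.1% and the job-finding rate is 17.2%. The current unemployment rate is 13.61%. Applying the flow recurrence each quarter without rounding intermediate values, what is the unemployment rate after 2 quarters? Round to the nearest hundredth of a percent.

Unemployment rate after two quarters ≈ 11.08%.

With a fixed labor force, u_{t+1} = u_t + s·(1−u_t) − f·u_t = u_t·(1−s−f) + s.
Here 1−s−f = 0.817 and s = 0.011.
u_1 = 0.136100 × 0.817 + 0.011 = 0.122194.
u_2 = 0.122194 × 0.817 + 0.011 = 0.110832.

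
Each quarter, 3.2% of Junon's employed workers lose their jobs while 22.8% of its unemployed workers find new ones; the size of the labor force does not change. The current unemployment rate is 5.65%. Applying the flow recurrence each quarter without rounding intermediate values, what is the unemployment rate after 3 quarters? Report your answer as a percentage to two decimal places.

With a fixed labor force, u_{t+1} = u_t + s·(1−u_t) − f·u_t = u_t·(1−s−f) + s.
Here 1−s−f = 0.740 and s = 0.032.
u_1 = 0.056500 × 0.740 + 0.032 = 0.073810.
u_2 = 0.073810 × 0.740 + 0.032 = 0.086619.
u_3 = 0.086619 × 0.740 + 0.032 = 0.096098.

Unemployment rate after three quarters ≈ 9.61%.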